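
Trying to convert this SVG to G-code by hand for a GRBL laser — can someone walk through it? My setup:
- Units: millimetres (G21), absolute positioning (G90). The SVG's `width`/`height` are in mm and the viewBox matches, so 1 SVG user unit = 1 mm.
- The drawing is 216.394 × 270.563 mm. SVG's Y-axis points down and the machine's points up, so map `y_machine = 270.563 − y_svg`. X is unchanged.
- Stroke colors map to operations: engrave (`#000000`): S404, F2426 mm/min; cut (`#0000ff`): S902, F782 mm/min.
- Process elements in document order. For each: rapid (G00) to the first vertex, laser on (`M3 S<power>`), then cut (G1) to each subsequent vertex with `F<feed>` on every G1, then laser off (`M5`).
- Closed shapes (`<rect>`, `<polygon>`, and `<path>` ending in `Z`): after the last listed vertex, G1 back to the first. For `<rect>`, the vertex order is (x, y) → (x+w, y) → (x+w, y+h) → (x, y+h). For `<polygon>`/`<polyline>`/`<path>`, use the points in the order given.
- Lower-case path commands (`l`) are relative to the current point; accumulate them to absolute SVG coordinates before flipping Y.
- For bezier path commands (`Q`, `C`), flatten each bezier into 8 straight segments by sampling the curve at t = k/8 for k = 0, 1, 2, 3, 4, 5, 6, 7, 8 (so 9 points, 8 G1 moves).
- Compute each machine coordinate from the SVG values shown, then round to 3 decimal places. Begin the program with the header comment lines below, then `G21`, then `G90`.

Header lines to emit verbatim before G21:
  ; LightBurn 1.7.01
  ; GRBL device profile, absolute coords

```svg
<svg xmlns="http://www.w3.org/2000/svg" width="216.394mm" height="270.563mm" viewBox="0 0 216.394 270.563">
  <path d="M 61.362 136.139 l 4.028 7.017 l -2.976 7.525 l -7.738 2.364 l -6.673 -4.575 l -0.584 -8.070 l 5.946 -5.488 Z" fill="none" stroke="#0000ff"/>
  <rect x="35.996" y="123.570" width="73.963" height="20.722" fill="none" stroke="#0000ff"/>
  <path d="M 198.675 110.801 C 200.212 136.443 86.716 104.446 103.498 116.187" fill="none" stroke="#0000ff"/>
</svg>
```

; LightBurn 1.7.01
; GRBL device profile, absolute coords
G21
G90
G00 X61.362 Y134.424
M3 S902
G1 X65.390 Y127.407 F782
G1 X62.414 Y119.882 F782
G1 X54.676 Y117.518 F782
G1 X48.003 Y122.093 F782
G1 X47.419 Y130.163 F782
G1 X53.365 Y135.651 F782
G1 X61.362 Y134.424 F782
M5
G00 X35.996 Y146.993
M3 S902
G1 X109.959 Y146.993 F782
G1 X109.959 Y126.271 F782
G1 X35.996 Y126.271 F782
G1 X35.996 Y146.993 F782
M5
G00 X198.675 Y159.762
M3 S902
G1 X194.338 Y152.650 F782
G1 X182.092 Y149.754 F782
G1 X164.811 Y149.885 F782
G1 X145.370 Y151.856 F782
G1 X126.643 Y154.479 F782
G1 X111.506 Y156.565 F782
G1 X102.832 Y156.927 F782
G1 X103.498 Y154.376 F782
M5

Since the viewBox matches the mm dimensions, user units are millimetres directly. The only transform is the Y-flip y_m = 270.563 − y_svg.

Shape 1 is a regular polygon drawn with `<path>`. Its stroke #0000ff means cut at S902, F782. After flipping Y the toolpath is (61.362,134.424) → (65.390,127.407) → (62.414,119.882) → (54.676,117.518) → (48.003,122.093) → (47.419,130.163) → (53.365,135.651) → (61.362,134.424), returning to the start.

Shape 2 is a rectangle drawn with `<rect>`. Its stroke #0000ff means cut at S902, F782. After flipping Y the toolpath is (35.996,146.993) → (109.959,146.993) → (109.959,126.271) → (35.996,126.271) → (35.996,146.993), returning to the start.

Shape 3 is a cubic bezier drawn with `<path>`. Its stroke #0000ff means cut at S902, F782. After flipping Y the toolpath is (198.675,159.762) → (194.338,152.650) → (182.092,149.754) → (164.811,149.885) → (145.370,151.856) → (126.643,154.479) → (111.506,156.565) → (102.832,156.927) → (103.498,154.376).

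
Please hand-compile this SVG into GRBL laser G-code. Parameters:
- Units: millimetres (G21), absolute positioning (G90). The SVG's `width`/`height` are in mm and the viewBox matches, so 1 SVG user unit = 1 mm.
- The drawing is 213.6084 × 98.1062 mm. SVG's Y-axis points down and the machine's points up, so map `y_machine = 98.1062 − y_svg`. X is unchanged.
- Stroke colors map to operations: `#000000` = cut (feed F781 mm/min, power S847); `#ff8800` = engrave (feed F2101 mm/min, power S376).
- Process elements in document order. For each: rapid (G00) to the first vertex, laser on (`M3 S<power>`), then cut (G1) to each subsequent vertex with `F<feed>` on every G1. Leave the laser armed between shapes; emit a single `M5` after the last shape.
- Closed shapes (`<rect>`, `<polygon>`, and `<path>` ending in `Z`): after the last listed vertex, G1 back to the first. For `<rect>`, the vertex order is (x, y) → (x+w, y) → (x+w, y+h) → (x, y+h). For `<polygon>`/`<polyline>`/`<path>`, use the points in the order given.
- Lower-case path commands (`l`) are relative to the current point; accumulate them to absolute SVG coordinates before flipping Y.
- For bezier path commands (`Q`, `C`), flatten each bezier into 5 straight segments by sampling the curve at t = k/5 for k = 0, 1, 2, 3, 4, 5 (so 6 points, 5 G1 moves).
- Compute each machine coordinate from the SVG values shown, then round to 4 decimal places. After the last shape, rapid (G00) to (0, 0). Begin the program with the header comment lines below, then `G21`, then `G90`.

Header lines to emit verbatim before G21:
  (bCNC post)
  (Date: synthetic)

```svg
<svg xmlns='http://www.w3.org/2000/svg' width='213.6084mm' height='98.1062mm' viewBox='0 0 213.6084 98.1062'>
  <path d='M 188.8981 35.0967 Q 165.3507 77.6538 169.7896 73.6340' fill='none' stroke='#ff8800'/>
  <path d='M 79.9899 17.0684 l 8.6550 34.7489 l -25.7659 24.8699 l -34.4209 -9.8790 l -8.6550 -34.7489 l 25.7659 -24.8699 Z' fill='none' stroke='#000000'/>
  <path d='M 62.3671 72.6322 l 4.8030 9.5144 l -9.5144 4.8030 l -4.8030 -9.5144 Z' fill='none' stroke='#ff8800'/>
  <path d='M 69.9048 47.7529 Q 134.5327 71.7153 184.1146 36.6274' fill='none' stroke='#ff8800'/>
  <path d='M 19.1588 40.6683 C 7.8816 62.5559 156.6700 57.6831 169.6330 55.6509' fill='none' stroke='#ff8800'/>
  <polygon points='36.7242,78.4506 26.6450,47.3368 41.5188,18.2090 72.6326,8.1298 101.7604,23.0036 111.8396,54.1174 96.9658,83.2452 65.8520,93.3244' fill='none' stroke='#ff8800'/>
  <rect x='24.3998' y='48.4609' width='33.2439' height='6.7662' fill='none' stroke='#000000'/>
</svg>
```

(bCNC post)
(Date: synthetic)
G21
G90
G00 X188.8981 Y63.0095
M3 S376
G1 X180.5986 Y47.8497 F2101
G1 X174.5380 Y36.4161 F2101
G1 X170.7163 Y28.7087 F2101
G1 X169.1335 Y24.7274 F2101
G1 X169.7896 Y24.4722 F2101
G00 X79.9899 Y81.0378
M3 S847
G1 X88.6449 Y46.2889 F781
G1 X62.8790 Y21.4190 F781
G1 X28.4581 Y31.2980 F781
G1 X19.8031 Y66.0469 F781
G1 X45.5690 Y90.9168 F781
G1 X79.9899 Y81.0378 F781
G00 X62.3671 Y25.4740
M3 S376
G1 X67.1701 Y15.9596 F2101
G1 X57.6557 Y11.1566 F2101
G1 X52.8527 Y20.6710 F2101
G1 X62.3671 Y25.4740 F2101
G00 X69.9048 Y50.3533
M3 S376
G1 X95.1541 Y43.1304 F2101
G1 X119.1998 Y40.6314 F2101
G1 X142.0417 Y42.8565 F2101
G1 X163.6800 Y49.8057 F2101
G1 X184.1146 Y61.4788 F2101
G00 X19.1588 Y57.4379
M3 S376
G1 X29.2332 Y47.2798 F2101
G1 X63.5206 Y42.1233 F2101
G1 X107.8182 Y40.5476 F2101
G1 X147.9233 Y41.1319 F2101
G1 X169.6330 Y42.4553 F2101
G00 X36.7242 Y19.6556
M3 S376
G1 X26.6450 Y50.7694 F2101
G1 X41.5188 Y79.8972 F2101
G1 X72.6326 Y89.9764 F2101
G1 X101.7604 Y75.1026 F2101
G1 X111.8396 Y43.9888 F2101
G1 X96.9658 Y14.8610 F2101
G1 X65.8520 Y4.7818 F2101
G1 X36.7242 Y19.6556 F2101
G00 X24.3998 Y49.6453
M3 S847
G1 X57.6437 Y49.6453 F781
G1 X57.6437 Y42.8791 F781
G1 X24.3998 Y42.8791 F781
G1 X24.3998 Y49.6453 F781
M5
G00 X0.0000 Y0.0000

viewBox `0 0 213.6084 98.1062` with mm width/height → 1 unit = 1 mm. Flip: y_m = 98.1062 − y_svg.

**Shape 1** — `<path>` quadratic bezier, stroke `#ff8800` → engrave (S376, F2101). Control points (SVG): P0=(188.8981,35.0967), P1=(165.3507,77.6538), P2=(169.7896,73.6340); sampled at t=k/5. Machine vertices: (188.8981,63.0095) → (180.5986,47.8497) → (174.5380,36.4161) → (170.7163,28.7087) → (169.1335,24.7274) → (169.7896,24.4722). Open path.

**Shape 2** — `<path>` regular polygon, stroke `#000000` → cut (S847, F781). Machine vertices: (79.9899,81.0378) → (88.6449,46.2889) → (62.8790,21.4190) → (28.4581,31.2980) → (19.8031,66.0469) → (45.5690,90.9168) → (79.9899,81.0378). Closed: final G1 returns to the first vertex.

**Shape 3** — `<path>` regular polygon, stroke `#ff8800` → engrave (S376, F2101). Machine vertices: (62.3671,25.4740) → (67.1701,15.9596) → (57.6557,11.1566) → (52.8527,20.6710) → (62.3671,25.4740). Closed: final G1 returns to the first vertex.

**Shape 4** — `<path>` quadratic bezier, stroke `#ff8800` → engrave (S376, F2101). Control points (SVG): P0=(69.9048,47.7529), P1=(134.5327,71.7153), P2=(184.1146,36.6274); sampled at t=k/5. Machine vertices: (69.9048,50.3533) → (95.1541,43.1304) → (119.1998,40.6314) → (142.0417,42.8565) → (163.6800,49.8057) → (184.1146,61.4788). Open path.

**Shape 5** — `<path>` cubic bezier, stroke `#ff8800` → engrave (S376, F2101). Control points (SVG): P0=(19.1588,40.6683), P1=(7.8816,62.5559), P2=(156.6700,57.6831), P3=(169.6330,55.6509); sampled at t=k/5. Machine vertices: (19.1588,57.4379) → (29.2332,47.2798) → (63.5206,42.1233) → (107.8182,40.5476) → (147.9233,41.1319) → (169.6330,42.4553). Open path.

**Shape 6** — `<polygon>` regular polygon, stroke `#ff8800` → engrave (S376, F2101). Machine vertices: (36.7242,19.6556) → (26.6450,50.7694) → (41.5188,79.8972) → (72.6326,89.9764) → (101.7604,75.1026) → (111.8396,43.9888) → (96.9658,14.8610) → (65.8520,4.7818) → (36.7242,19.6556). Closed: final G1 returns to the first vertex.

**Shape 7** — `<rect>` rectangle, stroke `#000000` → cut (S847, F781). Machine vertices: (24.3998,49.6453) → (57.6437,49.6453) → (57.6437,42.8791) → (24.3998,42.8791) → (24.3998,49.6453). Closed: final G1 returns to the first vertex.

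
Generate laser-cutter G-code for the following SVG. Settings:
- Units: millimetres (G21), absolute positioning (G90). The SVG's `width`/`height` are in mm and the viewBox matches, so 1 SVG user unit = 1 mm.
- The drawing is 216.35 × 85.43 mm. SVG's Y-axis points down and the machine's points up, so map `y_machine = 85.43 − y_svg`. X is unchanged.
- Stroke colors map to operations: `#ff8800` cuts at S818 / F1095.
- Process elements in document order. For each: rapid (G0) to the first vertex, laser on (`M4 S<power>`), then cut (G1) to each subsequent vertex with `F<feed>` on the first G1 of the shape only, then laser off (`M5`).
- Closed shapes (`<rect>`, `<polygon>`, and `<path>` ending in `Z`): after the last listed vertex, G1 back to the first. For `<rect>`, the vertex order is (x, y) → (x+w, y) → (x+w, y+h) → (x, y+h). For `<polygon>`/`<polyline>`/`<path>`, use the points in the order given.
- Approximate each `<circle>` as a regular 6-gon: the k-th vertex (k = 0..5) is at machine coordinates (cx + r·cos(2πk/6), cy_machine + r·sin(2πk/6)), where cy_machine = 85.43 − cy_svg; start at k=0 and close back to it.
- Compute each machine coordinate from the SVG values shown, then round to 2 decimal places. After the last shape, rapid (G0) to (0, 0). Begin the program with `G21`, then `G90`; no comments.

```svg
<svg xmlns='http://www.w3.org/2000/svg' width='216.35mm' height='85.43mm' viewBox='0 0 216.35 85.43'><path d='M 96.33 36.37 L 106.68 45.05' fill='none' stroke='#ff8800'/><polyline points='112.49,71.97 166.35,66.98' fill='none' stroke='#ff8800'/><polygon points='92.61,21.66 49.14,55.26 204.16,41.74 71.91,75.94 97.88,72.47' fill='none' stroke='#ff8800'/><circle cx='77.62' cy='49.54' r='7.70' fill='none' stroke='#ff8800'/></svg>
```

G21
G90
G0 X96.33 Y49.06
M4 S818
G1 X106.68 Y40.38 F1095
M5
G0 X112.49 Y13.46
M4 S818
G1 X166.35 Y18.45 F1095
M5
G0 X92.61 Y63.77
M4 S818
G1 X49.14 Y30.17 F1095
G1 X204.16 Y43.69
G1 X71.91 Y9.49
G1 X97.88 Y12.96
G1 X92.61 Y63.77
M5
G0 X85.32 Y35.89
M4 S818
G1 X81.47 Y42.56 F1095
G1 X73.77 Y42.56
G1 X69.92 Y35.89
G1 X73.77 Y29.22
G1 X81.47 Y29.22
G1 X85.32 Y35.89
M5
G0 X0.00 Y0.00

viewBox `0 0 216.35 85.43` with mm width/height → 1 unit = 1 mm. Flip: y_m = 85.43 − y_svg.

**Shape 1** — `<path>` line segment, stroke `#ff8800` → cut (S818, F1095). Machine vertices: (96.33,49.06) → (106.68,40.38). Open path.

**Shape 2** — `<polyline>` line segment, stroke `#ff8800` → cut (S818, F1095). Machine vertices: (112.49,13.46) → (166.35,18.45). Open path.

**Shape 3** — `<polygon>` closed polygon, stroke `#ff8800` → cut (S818, F1095). Machine vertices: (92.61,63.77) → (49.14,30.17) → (204.16,43.69) → (71.91,9.49) → (97.88,12.96) → (92.61,63.77). Closed: final G1 returns to the first vertex.

**Shape 4** — `<circle>` circle, stroke `#ff8800` → cut (S818, F1095). Machine vertices: (85.32,35.89) → (81.47,42.56) → (73.77,42.56) → (69.92,35.89) → (73.77,29.22) → (81.47,29.22) → (85.32,35.89). Closed: final G1 returns to the first vertex.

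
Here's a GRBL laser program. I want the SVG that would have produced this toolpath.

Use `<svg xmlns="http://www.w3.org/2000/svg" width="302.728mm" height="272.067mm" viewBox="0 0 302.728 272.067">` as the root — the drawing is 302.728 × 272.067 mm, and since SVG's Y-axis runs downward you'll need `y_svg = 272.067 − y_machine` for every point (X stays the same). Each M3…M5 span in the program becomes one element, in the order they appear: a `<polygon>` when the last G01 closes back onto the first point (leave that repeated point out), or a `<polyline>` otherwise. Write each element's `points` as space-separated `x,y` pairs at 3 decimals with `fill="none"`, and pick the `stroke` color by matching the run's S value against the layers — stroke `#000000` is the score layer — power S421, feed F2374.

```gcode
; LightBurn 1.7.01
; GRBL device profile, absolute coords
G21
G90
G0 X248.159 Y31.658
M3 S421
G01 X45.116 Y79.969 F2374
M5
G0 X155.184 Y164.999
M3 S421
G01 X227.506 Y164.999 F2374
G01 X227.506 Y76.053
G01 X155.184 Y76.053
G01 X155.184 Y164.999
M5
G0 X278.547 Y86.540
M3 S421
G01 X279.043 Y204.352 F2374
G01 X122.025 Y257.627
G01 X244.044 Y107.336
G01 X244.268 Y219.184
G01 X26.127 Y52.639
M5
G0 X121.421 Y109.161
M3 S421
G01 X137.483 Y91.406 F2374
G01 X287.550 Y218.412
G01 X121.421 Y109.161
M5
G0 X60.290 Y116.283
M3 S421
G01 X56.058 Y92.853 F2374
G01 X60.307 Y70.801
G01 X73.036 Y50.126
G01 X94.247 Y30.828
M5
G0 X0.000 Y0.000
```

Machine Y-up, SVG Y-down with viewBox height 272.067, so y_svg = 272.067 − y_machine; X carries over. Every run uses S421, so all elements get stroke `#000000` (score).

Run 1: The run is open, so emit a `<polyline>` with points (Y-flipped): 248.159,240.409 45.116,192.098.

Run 2: The run returns to its start, so emit a `<polygon>` with points (Y-flipped): 155.184,107.068 227.506,107.068 227.506,196.014 155.184,196.014.

Run 3: The run is open, so emit a `<polyline>` with points (Y-flipped): 278.547,185.527 279.043,67.715 122.025,14.440 244.044,164.731 244.268,52.883 26.127,219.428.

Run 4: The run returns to its start, so emit a `<polygon>` with points (Y-flipped): 121.421,162.906 137.483,180.661 287.550,53.655.

Run 5: The run is open, so emit a `<polyline>` with points (Y-flipped): 60.290,155.784 56.058,179.214 60.307,201.266 73.036,221.941 94.247,241.239.

<svg xmlns="http://www.w3.org/2000/svg" width="302.728mm" height="272.067mm" viewBox="0 0 302.728 272.067">
  <polyline points="248.159,240.409 45.116,192.098" fill="none" stroke="#000000"/>
  <polygon points="155.184,107.068 227.506,107.068 227.506,196.014 155.184,196.014" fill="none" stroke="#000000"/>
  <polyline points="278.547,185.527 279.043,67.715 122.025,14.440 244.044,164.731 244.268,52.883 26.127,219.428" fill="none" stroke="#000000"/>
  <polygon points="121.421,162.906 137.483,180.661 287.550,53.655" fill="none" stroke="#000000"/>
  <polyline points="60.290,155.784 56.058,179.214 60.307,201.266 73.036,221.941 94.247,241.239" fill="none" stroke="#000000"/>
</svg>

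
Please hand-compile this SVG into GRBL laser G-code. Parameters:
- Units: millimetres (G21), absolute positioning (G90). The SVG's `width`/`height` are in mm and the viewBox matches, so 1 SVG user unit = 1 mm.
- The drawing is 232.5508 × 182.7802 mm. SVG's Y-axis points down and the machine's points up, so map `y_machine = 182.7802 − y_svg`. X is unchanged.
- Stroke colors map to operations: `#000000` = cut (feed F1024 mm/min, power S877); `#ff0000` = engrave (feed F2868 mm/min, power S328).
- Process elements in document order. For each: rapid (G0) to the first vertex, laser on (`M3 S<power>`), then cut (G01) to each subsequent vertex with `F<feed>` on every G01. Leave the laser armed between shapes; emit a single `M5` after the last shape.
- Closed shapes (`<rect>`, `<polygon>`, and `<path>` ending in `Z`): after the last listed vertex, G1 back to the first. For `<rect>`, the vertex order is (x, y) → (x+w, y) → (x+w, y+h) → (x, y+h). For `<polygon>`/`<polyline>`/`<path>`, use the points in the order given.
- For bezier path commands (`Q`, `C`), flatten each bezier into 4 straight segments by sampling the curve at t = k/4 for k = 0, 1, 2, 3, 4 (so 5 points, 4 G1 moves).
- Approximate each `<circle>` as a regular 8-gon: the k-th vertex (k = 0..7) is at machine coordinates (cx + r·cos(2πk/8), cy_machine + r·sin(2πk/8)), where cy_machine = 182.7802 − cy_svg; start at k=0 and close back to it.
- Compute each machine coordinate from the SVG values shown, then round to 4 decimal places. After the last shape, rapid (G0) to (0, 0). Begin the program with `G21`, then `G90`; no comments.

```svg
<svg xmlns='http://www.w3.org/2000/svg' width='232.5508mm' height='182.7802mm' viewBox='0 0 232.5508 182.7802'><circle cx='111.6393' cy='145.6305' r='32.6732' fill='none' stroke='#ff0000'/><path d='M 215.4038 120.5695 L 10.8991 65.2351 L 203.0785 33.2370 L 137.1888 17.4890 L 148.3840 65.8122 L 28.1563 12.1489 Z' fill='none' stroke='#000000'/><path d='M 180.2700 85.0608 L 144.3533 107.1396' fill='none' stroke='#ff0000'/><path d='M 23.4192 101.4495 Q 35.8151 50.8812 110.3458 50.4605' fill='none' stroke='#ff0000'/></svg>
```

viewBox `0 0 232.5508 182.7802` with mm width/height → 1 unit = 1 mm. Flip: y_m = 182.7802 − y_svg.

**Shape 1** — `<circle>` circle, stroke `#ff0000` → engrave (S328, F2868). Machine vertices: (144.3125,37.1497) → (134.7427,60.2531) → (111.6393,69.8229) → (88.5359,60.2531) → (78.9661,37.1497) → (88.5359,14.0463) → (111.6393,4.4765) → (134.7427,14.0463) → (144.3125,37.1497). Closed: final G1 returns to the first vertex.

**Shape 2** — `<path>` closed polygon, stroke `#000000` → cut (S877, F1024). Machine vertices: (215.4038,62.2107) → (10.8991,117.5451) → (203.0785,149.5432) → (137.1888,165.2912) → (148.3840,116.9680) → (28.1563,170.6313) → (215.4038,62.2107). Closed: final G1 returns to the first vertex.

**Shape 3** — `<path>` line segment, stroke `#ff0000` → engrave (S328, F2868). Machine vertices: (180.2700,97.7194) → (144.3533,75.6406). Open path.

**Shape 4** — `<path>` quadratic bezier, stroke `#ff0000` → engrave (S328, F2868). Control points (SVG): P0=(23.4192,101.4495), P1=(35.8151,50.8812), P2=(110.3458,50.4605); sampled at t=k/4. Machine vertices: (23.4192,81.3307) → (33.5006,103.4806) → (51.3488,119.3621) → (76.9639,128.9751) → (110.3458,132.3197). Open path.

G21
G90
G0 X144.3125 Y37.1497
M3 S328
G01 X134.7427 Y60.2531 F2868
G01 X111.6393 Y69.8229 F2868
G01 X88.5359 Y60.2531 F2868
G01 X78.9661 Y37.1497 F2868
G01 X88.5359 Y14.0463 F2868
G01 X111.6393 Y4.4765 F2868
G01 X134.7427 Y14.0463 F2868
G01 X144.3125 Y37.1497 F2868
G0 X215.4038 Y62.2107
M3 S877
G01 X10.8991 Y117.5451 F1024
G01 X203.0785 Y149.5432 F1024
G01 X137.1888 Y165.2912 F1024
G01 X148.3840 Y116.9680 F1024
G01 X28.1563 Y170.6313 F1024
G01 X215.4038 Y62.2107 F1024
G0 X180.2700 Y97.7194
M3 S328
G01 X144.3533 Y75.6406 F2868
G0 X23.4192 Y81.3307
M3 S328
G01 X33.5006 Y103.4806 F2868
G01 X51.3488 Y119.3621 F2868
G01 X76.9639 Y128.9751 F2868
G01 X110.3458 Y132.3197 F2868
M5
G0 X0.0000 Y0.0000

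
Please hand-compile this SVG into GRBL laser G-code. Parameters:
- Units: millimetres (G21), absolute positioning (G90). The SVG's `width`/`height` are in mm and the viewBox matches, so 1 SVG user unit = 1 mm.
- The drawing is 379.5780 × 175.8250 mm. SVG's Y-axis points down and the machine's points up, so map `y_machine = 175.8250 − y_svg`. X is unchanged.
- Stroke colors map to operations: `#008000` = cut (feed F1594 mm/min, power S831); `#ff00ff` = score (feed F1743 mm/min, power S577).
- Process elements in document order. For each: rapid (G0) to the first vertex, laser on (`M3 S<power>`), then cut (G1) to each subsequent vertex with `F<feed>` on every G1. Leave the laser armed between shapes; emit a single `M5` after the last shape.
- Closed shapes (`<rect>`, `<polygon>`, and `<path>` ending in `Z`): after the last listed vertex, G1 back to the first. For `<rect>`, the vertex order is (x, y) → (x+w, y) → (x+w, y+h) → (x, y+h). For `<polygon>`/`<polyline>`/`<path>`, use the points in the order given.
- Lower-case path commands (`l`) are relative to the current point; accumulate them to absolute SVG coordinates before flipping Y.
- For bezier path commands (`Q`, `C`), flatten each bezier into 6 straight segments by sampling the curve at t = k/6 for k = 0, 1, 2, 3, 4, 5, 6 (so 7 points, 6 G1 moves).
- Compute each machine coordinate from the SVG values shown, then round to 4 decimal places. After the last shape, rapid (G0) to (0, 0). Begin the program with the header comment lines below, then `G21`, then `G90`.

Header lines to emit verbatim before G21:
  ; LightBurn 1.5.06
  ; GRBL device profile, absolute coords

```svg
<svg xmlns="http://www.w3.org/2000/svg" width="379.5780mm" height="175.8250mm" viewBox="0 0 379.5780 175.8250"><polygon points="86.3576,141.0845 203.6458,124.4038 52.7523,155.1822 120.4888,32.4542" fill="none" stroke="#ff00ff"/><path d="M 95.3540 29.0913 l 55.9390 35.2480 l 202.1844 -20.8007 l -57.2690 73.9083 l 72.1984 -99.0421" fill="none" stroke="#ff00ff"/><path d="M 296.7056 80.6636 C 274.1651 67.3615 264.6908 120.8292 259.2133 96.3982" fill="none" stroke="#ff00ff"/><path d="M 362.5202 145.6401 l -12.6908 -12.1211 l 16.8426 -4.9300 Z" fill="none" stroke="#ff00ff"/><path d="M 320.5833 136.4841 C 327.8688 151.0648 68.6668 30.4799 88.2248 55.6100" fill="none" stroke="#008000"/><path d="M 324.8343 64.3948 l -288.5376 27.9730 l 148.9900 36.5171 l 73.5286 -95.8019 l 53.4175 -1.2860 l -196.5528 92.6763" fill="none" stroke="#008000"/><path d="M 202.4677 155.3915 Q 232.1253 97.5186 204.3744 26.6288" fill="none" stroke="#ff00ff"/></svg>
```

; LightBurn 1.5.06
; GRBL device profile, absolute coords
G21
G90
G0 X86.3576 Y34.7405
M3 S577
G1 X203.6458 Y51.4212 F1743
G1 X52.7523 Y20.6428 F1743
G1 X120.4888 Y143.3708 F1743
G1 X86.3576 Y34.7405 F1743
G0 X95.3540 Y146.7337
M3 S577
G1 X151.2930 Y111.4857 F1743
G1 X353.4774 Y132.2864 F1743
G1 X296.2084 Y58.3781 F1743
G1 X368.4068 Y157.4202 F1743
G0 X296.7056 Y95.1614
M3 S577
G1 X286.4822 Y96.9181 F1743
G1 X278.1846 Y91.5650 F1743
G1 X271.5608 Y83.1208 F1743
G1 X266.3590 Y75.6039 F1743
G1 X262.3271 Y73.0331 F1743
G1 X259.2133 Y79.4268 F1743
G0 X362.5202 Y30.1849
M3 S577
G1 X349.8294 Y42.3060 F1743
G1 X366.6720 Y47.2360 F1743
G1 X362.5202 Y30.1849 F1743
G0 X320.5833 Y39.3409
M3 S831
G1 X304.5431 Y42.0140 F1594
G1 X259.2340 Y59.4124 F1594
G1 X199.8019 Y83.7340 F1594
G1 X141.3924 Y107.1764 F1594
G1 X99.1515 Y121.9375 F1594
G1 X88.2248 Y120.2150 F1594
G0 X324.8343 Y111.4302
M3 S831
G1 X36.2967 Y83.4572 F1594
G1 X185.2867 Y46.9401 F1594
G1 X258.8153 Y142.7420 F1594
G1 X312.2328 Y144.0280 F1594
G1 X115.6800 Y51.3517 F1594
G0 X202.4677 Y20.4335
M3 S577
G1 X210.7589 Y40.0860 F1743
G1 X215.8607 Y60.4618 F1743
G1 X217.7732 Y81.5606 F1743
G1 X216.4963 Y103.3827 F1743
G1 X212.0300 Y125.9278 F1743
G1 X204.3744 Y149.1962 F1743
M5
G0 X0.0000 Y0.0000

1 u = 1 mm; y_m = 175.8250 − y.

[1] `<polygon>` closed polygon, #ff00ff→score S577 F1743: (86.3576,34.7405) → (203.6458,51.4212) → (52.7523,20.6428) → (120.4888,143.3708) → (86.3576,34.7405) (closed)

[2] `<path>` open polyline, #ff00ff→score S577 F1743: (95.3540,146.7337) → (151.2930,111.4857) → (353.4774,132.2864) → (296.2084,58.3781) → (368.4068,157.4202)

[3] `<path>` cubic bezier, #ff00ff→score S577 F1743: (296.7056,95.1614) → (286.4822,96.9181) → (278.1846,91.5650) → (271.5608,83.1208) → (266.3590,75.6039) → (262.3271,73.0331) → (259.2133,79.4268)

[4] `<path>` regular polygon, #ff00ff→score S577 F1743: (362.5202,30.1849) → (349.8294,42.3060) → (366.6720,47.2360) → (362.5202,30.1849) (closed)

[5] `<path>` cubic bezier, #008000→cut S831 F1594: (320.5833,39.3409) → (304.5431,42.0140) → (259.2340,59.4124) → (199.8019,83.7340) → (141.3924,107.1764) → (99.1515,121.9375) → (88.2248,120.2150)

[6] `<path>` open polyline, #008000→cut S831 F1594: (324.8343,111.4302) → (36.2967,83.4572) → (185.2867,46.9401) → (258.8153,142.7420) → (312.2328,144.0280) → (115.6800,51.3517)

[7] `<path>` quadratic bezier, #ff00ff→score S577 F1743: (202.4677,20.4335) → (210.7589,40.0860) → (215.8607,60.4618) → (217.7732,81.5606) → (216.4963,103.3827) → (212.0300,125.9278) → (204.3744,149.1962)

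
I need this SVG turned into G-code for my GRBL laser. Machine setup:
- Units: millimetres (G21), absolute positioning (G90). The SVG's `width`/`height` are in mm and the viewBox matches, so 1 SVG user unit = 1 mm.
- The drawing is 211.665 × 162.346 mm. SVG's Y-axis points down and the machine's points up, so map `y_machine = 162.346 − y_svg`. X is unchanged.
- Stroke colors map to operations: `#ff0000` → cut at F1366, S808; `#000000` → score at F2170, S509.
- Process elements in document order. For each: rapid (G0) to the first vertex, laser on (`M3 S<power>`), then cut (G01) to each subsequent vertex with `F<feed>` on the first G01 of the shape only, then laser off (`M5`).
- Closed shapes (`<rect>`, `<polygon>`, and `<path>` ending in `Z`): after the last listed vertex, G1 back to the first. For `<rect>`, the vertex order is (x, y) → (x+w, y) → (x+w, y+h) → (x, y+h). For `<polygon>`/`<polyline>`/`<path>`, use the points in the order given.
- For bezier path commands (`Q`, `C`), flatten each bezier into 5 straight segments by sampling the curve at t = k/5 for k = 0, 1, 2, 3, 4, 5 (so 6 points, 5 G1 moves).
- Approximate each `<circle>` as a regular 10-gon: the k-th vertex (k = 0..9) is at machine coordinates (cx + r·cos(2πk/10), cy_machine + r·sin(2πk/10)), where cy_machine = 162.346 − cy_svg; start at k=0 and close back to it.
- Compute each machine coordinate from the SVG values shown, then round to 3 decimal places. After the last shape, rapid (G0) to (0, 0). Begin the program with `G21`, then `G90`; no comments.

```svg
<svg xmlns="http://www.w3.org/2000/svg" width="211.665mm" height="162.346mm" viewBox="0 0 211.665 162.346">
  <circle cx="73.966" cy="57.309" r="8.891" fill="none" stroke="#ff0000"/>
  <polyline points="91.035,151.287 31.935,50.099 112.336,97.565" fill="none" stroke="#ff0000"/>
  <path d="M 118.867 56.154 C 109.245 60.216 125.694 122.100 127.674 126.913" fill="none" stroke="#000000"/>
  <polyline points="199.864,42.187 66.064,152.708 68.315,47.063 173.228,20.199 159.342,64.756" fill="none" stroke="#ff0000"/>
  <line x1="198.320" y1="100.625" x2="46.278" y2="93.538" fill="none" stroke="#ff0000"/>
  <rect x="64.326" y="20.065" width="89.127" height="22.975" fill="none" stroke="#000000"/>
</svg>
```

1 u = 1 mm; y_m = 162.346 − y.

[1] `<circle>` circle, #ff0000→cut S808 F1366: (82.857,105.037) → (81.159,110.263) → (76.713,113.493) → (71.219,113.493) → (66.773,110.263) → (65.075,105.037) → (66.773,99.811) → (71.219,96.581) → (76.713,96.581) → (81.159,99.811) → (82.857,105.037) (closed)

[2] `<polyline>` open polyline, #ff0000→cut S808 F1366: (91.035,11.059) → (31.935,112.247) → (112.336,64.781)

[3] `<path>` cubic bezier, #000000→score S509 F2170: (118.867,106.192) → (115.898,97.735) → (117.240,80.916) → (120.947,61.250) → (125.074,44.250) → (127.674,35.433)

[4] `<polyline>` open polyline, #ff0000→cut S808 F1366: (199.864,120.159) → (66.064,9.638) → (68.315,115.283) → (173.228,142.147) → (159.342,97.590)

[5] `<line>` line segment, #ff0000→cut S808 F1366: (198.320,61.721) → (46.278,68.808)

[6] `<rect>` rectangle, #000000→score S509 F2170: (64.326,142.281) → (153.453,142.281) → (153.453,119.306) → (64.326,119.306) → (64.326,142.281) (closed)

G21
G90
G0 X82.857 Y105.037
M3 S808
G01 X81.159 Y110.263 F1366
G01 X76.713 Y113.493
G01 X71.219 Y113.493
G01 X66.773 Y110.263
G01 X65.075 Y105.037
G01 X66.773 Y99.811
G01 X71.219 Y96.581
G01 X76.713 Y96.581
G01 X81.159 Y99.811
G01 X82.857 Y105.037
M5
G0 X91.035 Y11.059
M3 S808
G01 X31.935 Y112.247 F1366
G01 X112.336 Y64.781
M5
G0 X118.867 Y106.192
M3 S509
G01 X115.898 Y97.735 F2170
G01 X117.240 Y80.916
G01 X120.947 Y61.250
G01 X125.074 Y44.250
G01 X127.674 Y35.433
M5
G0 X199.864 Y120.159
M3 S808
G01 X66.064 Y9.638 F1366
G01 X68.315 Y115.283
G01 X173.228 Y142.147
G01 X159.342 Y97.590
M5
G0 X198.320 Y61.721
M3 S808
G01 X46.278 Y68.808 F1366
M5
G0 X64.326 Y142.281
M3 S509
G01 X153.453 Y142.281 F2170
G01 X153.453 Y119.306
G01 X64.326 Y119.306
G01 X64.326 Y142.281
M5
G0 X0.000 Y0.000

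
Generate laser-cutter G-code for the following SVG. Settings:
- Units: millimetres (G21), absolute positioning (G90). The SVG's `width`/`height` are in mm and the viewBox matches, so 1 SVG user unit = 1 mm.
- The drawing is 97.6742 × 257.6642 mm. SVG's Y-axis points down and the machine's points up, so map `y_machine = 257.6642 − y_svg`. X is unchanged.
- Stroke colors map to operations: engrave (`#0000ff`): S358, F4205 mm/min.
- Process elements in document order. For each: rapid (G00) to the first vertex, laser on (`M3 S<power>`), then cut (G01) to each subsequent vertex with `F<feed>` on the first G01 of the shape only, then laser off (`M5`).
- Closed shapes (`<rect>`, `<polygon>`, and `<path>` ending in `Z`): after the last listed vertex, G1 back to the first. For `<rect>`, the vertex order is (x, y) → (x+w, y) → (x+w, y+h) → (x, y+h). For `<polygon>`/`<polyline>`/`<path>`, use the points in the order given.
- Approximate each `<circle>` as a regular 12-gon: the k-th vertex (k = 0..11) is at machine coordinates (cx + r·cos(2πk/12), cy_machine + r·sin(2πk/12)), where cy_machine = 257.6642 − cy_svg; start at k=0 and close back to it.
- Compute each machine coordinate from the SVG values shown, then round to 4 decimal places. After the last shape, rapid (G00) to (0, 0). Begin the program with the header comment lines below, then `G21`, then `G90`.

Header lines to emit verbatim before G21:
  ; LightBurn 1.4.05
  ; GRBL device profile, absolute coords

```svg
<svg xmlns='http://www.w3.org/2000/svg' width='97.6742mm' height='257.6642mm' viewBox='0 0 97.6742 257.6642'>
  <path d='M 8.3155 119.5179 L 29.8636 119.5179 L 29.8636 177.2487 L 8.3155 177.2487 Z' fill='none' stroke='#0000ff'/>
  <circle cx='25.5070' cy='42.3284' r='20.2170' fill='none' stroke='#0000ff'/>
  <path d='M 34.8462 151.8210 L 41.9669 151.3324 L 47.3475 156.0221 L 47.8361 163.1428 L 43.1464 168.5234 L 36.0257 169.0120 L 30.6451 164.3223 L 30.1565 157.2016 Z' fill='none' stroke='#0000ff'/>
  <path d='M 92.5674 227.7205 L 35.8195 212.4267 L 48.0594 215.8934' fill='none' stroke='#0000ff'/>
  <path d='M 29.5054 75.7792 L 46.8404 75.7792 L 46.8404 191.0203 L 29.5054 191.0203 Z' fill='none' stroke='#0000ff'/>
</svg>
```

Since the viewBox matches the mm dimensions, user units are millimetres directly. The only transform is the Y-flip y_m = 257.6642 − y_svg.

Shape 1 is a rectangle drawn with `<path>`. Its stroke #0000ff means engrave at S358, F4205. After flipping Y the toolpath is (8.3155,138.1463) → (29.8636,138.1463) → (29.8636,80.4155) → (8.3155,80.4155) → (8.3155,138.1463), returning to the start.

Shape 2 is a circle drawn with `<circle>`. Its stroke #0000ff means engrave at S358, F4205. After flipping Y the toolpath is (45.7240,215.3358) → (43.0154,225.4443) → (35.6155,232.8442) → (25.5070,235.5528) → (15.3985,232.8442) → (7.9986,225.4443) → (5.2900,215.3358) → (7.9986,205.2273) → (15.3985,197.8274) → (25.5070,195.1188) → (35.6155,197.8274) → (43.0154,205.2273) → (45.7240,215.3358), returning to the start.

Shape 3 is a regular polygon drawn with `<path>`. Its stroke #0000ff means engrave at S358, F4205. After flipping Y the toolpath is (34.8462,105.8432) → (41.9669,106.3318) → (47.3475,101.6421) → (47.8361,94.5214) → (43.1464,89.1408) → (36.0257,88.6522) → (30.6451,93.3419) → (30.1565,100.4626) → (34.8462,105.8432), returning to the start.

Shape 4 is a open polyline drawn with `<path>`. Its stroke #0000ff means engrave at S358, F4205. After flipping Y the toolpath is (92.5674,29.9437) → (35.8195,45.2375) → (48.0594,41.7708).

Shape 5 is a rectangle drawn with `<path>`. Its stroke #0000ff means engrave at S358, F4205. After flipping Y the toolpath is (29.5054,181.8850) → (46.8404,181.8850) → (46.8404,66.6439) → (29.5054,66.6439) → (29.5054,181.8850), returning to the start.

; LightBurn 1.4.05
; GRBL device profile, absolute coords
G21
G90
G00 X8.3155 Y138.1463
M3 S358
G01 X29.8636 Y138.1463 F4205
G01 X29.8636 Y80.4155
G01 X8.3155 Y80.4155
G01 X8.3155 Y138.1463
M5
G00 X45.7240 Y215.3358
M3 S358
G01 X43.0154 Y225.4443 F4205
G01 X35.6155 Y232.8442
G01 X25.5070 Y235.5528
G01 X15.3985 Y232.8442
G01 X7.9986 Y225.4443
G01 X5.2900 Y215.3358
G01 X7.9986 Y205.2273
G01 X15.3985 Y197.8274
G01 X25.5070 Y195.1188
G01 X35.6155 Y197.8274
G01 X43.0154 Y205.2273
G01 X45.7240 Y215.3358
M5
G00 X34.8462 Y105.8432
M3 S358
G01 X41.9669 Y106.3318 F4205
G01 X47.3475 Y101.6421
G01 X47.8361 Y94.5214
G01 X43.1464 Y89.1408
G01 X36.0257 Y88.6522
G01 X30.6451 Y93.3419
G01 X30.1565 Y100.4626
G01 X34.8462 Y105.8432
M5
G00 X92.5674 Y29.9437
M3 S358
G01 X35.8195 Y45.2375 F4205
G01 X48.0594 Y41.7708
M5
G00 X29.5054 Y181.8850
M3 S358
G01 X46.8404 Y181.8850 F4205
G01 X46.8404 Y66.6439
G01 X29.5054 Y66.6439
G01 X29.5054 Y181.8850
M5
G00 X0.0000 Y0.0000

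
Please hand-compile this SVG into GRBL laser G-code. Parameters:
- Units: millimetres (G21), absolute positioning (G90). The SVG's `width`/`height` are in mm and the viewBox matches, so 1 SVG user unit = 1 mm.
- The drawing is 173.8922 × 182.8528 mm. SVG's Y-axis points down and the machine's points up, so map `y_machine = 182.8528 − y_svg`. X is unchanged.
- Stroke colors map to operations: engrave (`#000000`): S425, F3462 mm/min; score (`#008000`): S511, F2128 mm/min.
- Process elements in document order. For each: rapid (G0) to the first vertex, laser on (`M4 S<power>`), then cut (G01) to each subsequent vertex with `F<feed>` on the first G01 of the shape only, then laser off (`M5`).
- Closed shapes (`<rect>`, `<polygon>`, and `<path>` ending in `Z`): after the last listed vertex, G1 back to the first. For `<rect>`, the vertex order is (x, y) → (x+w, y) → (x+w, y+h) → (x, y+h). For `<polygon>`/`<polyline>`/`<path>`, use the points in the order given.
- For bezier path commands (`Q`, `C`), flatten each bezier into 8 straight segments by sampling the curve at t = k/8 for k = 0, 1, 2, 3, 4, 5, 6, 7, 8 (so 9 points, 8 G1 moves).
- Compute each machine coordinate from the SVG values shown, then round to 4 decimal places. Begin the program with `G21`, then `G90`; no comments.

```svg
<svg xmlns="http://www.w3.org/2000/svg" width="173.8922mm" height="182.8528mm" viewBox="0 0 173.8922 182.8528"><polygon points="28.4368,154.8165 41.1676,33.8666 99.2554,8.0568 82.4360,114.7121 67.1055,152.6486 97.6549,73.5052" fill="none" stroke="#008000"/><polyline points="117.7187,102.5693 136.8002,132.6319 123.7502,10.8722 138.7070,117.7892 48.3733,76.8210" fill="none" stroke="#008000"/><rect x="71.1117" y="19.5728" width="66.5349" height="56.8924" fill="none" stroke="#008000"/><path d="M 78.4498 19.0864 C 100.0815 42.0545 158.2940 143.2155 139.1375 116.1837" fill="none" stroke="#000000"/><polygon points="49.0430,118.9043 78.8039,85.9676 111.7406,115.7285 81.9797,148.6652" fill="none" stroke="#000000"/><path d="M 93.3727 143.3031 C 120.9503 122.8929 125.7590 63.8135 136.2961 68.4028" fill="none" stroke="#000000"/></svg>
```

1 u = 1 mm; y_m = 182.8528 − y.

[1] `<polygon>` closed polygon, #008000→score S511 F2128: (28.4368,28.0363) → (41.1676,148.9862) → (99.2554,174.7960) → (82.4360,68.1407) → (67.1055,30.2042) → (97.6549,109.3476) → (28.4368,28.0363) (closed)

[2] `<polyline>` open polyline, #008000→score S511 F2128: (117.7187,80.2835) → (136.8002,50.2209) → (123.7502,171.9806) → (138.7070,65.0636) → (48.3733,106.0318)

[3] `<rect>` rectangle, #008000→score S511 F2128: (71.1117,163.2800) → (137.6466,163.2800) → (137.6466,106.3876) → (71.1117,106.3876) → (71.1117,163.2800) (closed)

[4] `<path>` cubic bezier, #000000→engrave S425 F3462: (78.4498,163.7664) → (88.0539,151.8912) → (99.7520,135.1039) → (112.2089,115.8233) → (124.0892,96.4678) → (134.0576,79.4560) → (140.7787,67.2066) → (142.9171,62.1381) → (139.1375,66.6691)

[5] `<polygon>` regular polygon, #000000→engrave S425 F3462: (49.0430,63.9485) → (78.8039,96.8852) → (111.7406,67.1243) → (81.9797,34.1876) → (49.0430,63.9485) (closed)

[6] `<path>` cubic bezier, #000000→engrave S425 F3462: (93.3727,39.5497) → (102.7027,48.8163) → (110.2320,60.5088) → (116.2947,73.4280) → (121.2246,86.3747) → (125.3557,98.1495) → (129.0221,107.5531) → (132.5575,113.3864) → (136.2961,114.4500)

G21
G90
G0 X28.4368 Y28.0363
M4 S511
G01 X41.1676 Y148.9862 F2128
G01 X99.2554 Y174.7960
G01 X82.4360 Y68.1407
G01 X67.1055 Y30.2042
G01 X97.6549 Y109.3476
G01 X28.4368 Y28.0363
M5
G0 X117.7187 Y80.2835
M4 S511
G01 X136.8002 Y50.2209 F2128
G01 X123.7502 Y171.9806
G01 X138.7070 Y65.0636
G01 X48.3733 Y106.0318
M5
G0 X71.1117 Y163.2800
M4 S511
G01 X137.6466 Y163.2800 F2128
G01 X137.6466 Y106.3876
G01 X71.1117 Y106.3876
G01 X71.1117 Y163.2800
M5
G0 X78.4498 Y163.7664
M4 S425
G01 X88.0539 Y151.8912 F3462
G01 X99.7520 Y135.1039
G01 X112.2089 Y115.8233
G01 X124.0892 Y96.4678
G01 X134.0576 Y79.4560
G01 X140.7787 Y67.2066
G01 X142.9171 Y62.1381
G01 X139.1375 Y66.6691
M5
G0 X49.0430 Y63.9485
M4 S425
G01 X78.8039 Y96.8852 F3462
G01 X111.7406 Y67.1243
G01 X81.9797 Y34.1876
G01 X49.0430 Y63.9485
M5
G0 X93.3727 Y39.5497
M4 S425
G01 X102.7027 Y48.8163 F3462
G01 X110.2320 Y60.5088
G01 X116.2947 Y73.4280
G01 X121.2246 Y86.3747
G01 X125.3557 Y98.1495
G01 X129.0221 Y107.5531
G01 X132.5575 Y113.3864
G01 X136.2961 Y114.4500
M5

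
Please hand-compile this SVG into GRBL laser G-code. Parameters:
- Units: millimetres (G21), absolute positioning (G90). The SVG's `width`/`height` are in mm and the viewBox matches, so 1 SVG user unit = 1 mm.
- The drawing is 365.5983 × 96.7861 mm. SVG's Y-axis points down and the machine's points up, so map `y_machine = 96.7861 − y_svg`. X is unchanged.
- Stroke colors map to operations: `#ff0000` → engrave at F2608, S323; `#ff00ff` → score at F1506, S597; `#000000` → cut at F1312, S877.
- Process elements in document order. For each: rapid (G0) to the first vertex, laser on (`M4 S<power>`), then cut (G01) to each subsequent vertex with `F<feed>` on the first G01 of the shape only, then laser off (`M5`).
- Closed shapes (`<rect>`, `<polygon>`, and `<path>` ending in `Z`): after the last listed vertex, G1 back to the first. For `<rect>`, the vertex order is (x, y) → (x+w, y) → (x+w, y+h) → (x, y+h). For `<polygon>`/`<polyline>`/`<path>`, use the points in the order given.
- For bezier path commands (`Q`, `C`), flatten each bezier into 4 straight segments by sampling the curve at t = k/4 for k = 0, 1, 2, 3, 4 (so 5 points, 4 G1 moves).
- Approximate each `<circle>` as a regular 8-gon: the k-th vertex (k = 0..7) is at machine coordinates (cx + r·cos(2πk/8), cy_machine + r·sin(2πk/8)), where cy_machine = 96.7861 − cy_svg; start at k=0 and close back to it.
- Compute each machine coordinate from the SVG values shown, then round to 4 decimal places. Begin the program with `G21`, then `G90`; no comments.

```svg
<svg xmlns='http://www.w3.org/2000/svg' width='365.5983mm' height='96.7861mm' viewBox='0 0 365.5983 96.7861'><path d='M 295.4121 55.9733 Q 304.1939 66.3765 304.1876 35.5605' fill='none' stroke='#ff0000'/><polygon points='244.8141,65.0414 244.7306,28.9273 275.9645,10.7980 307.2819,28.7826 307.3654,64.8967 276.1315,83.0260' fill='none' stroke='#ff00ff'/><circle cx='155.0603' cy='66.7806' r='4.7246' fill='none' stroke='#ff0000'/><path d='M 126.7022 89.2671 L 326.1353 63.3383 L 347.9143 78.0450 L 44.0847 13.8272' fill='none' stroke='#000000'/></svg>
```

G21
G90
G0 X295.4121 Y40.8128
M4 S323
G01 X299.2537 Y38.1874 F2608
G01 X301.9969 Y40.7144
G01 X303.6415 Y48.3938
G01 X304.1876 Y61.2256
M5
G0 X244.8141 Y31.7447
M4 S597
G01 X244.7306 Y67.8588 F1506
G01 X275.9645 Y85.9881
G01 X307.2819 Y68.0035
G01 X307.3654 Y31.8894
G01 X276.1315 Y13.7601
G01 X244.8141 Y31.7447
M5
G0 X159.7849 Y30.0055
M4 S323
G01 X158.4011 Y33.3463 F2608
G01 X155.0603 Y34.7301
G01 X151.7195 Y33.3463
G01 X150.3357 Y30.0055
G01 X151.7195 Y26.6647
G01 X155.0603 Y25.2809
G01 X158.4011 Y26.6647
G01 X159.7849 Y30.0055
M5
G0 X126.7022 Y7.5190
M4 S877
G01 X326.1353 Y33.4478 F1312
G01 X347.9143 Y18.7411
G01 X44.0847 Y82.9589
M5

Since the viewBox matches the mm dimensions, user units are millimetres directly. The only transform is the Y-flip y_m = 96.7861 − y_svg.

Shape 1 is a quadratic bezier drawn with `<path>`. Its stroke #ff0000 means engrave at S323, F2608. After flipping Y the toolpath is (295.4121,40.8128) → (299.2537,38.1874) → (301.9969,40.7144) → (303.6415,48.3938) → (304.1876,61.2256).

Shape 2 is a regular polygon drawn with `<polygon>`. Its stroke #ff00ff means score at S597, F1506. After flipping Y the toolpath is (244.8141,31.7447) → (244.7306,67.8588) → (275.9645,85.9881) → (307.2819,68.0035) → (307.3654,31.8894) → (276.1315,13.7601) → (244.8141,31.7447), returning to the start.

Shape 3 is a circle drawn with `<circle>`. Its stroke #ff0000 means engrave at S323, F2608. After flipping Y the toolpath is (159.7849,30.0055) → (158.4011,33.3463) → (155.0603,34.7301) → (151.7195,33.3463) → (150.3357,30.0055) → (151.7195,26.6647) → (155.0603,25.2809) → (158.4011,26.6647) → (159.7849,30.0055), returning to the start.

Shape 4 is a open polyline drawn with `<path>`. Its stroke #000000 means cut at S877, F1312. After flipping Y the toolpath is (126.7022,7.5190) → (326.1353,33.4478) → (347.9143,18.7411) → (44.0847,82.9589).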